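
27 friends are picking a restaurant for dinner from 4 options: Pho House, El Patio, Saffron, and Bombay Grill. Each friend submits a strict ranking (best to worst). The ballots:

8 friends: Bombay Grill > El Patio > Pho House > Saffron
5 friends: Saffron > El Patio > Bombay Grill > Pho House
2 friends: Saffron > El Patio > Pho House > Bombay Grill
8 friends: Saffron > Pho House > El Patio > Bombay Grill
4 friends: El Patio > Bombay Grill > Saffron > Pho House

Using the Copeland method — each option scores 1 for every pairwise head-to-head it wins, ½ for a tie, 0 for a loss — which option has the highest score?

Saffron

Pho House: loses to El Patio, Saffron, and Bombay Grill → score 0.
El Patio: beats Pho House and Bombay Grill; loses to Saffron → score 2.
Saffron: beats Pho House, El Patio, and Bombay Grill → score 3.
Bombay Grill: beats Pho House; loses to El Patio and Saffron → score 1.
Saffron has the best pairwise record.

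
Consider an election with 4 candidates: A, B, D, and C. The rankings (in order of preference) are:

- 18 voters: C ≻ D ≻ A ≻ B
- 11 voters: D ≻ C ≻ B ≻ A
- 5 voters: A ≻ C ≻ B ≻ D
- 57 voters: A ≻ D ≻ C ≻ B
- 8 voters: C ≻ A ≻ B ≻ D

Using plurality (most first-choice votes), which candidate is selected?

First-place votes: A 62, B 0, D 11, C 26.
A has the most first-place votes.

A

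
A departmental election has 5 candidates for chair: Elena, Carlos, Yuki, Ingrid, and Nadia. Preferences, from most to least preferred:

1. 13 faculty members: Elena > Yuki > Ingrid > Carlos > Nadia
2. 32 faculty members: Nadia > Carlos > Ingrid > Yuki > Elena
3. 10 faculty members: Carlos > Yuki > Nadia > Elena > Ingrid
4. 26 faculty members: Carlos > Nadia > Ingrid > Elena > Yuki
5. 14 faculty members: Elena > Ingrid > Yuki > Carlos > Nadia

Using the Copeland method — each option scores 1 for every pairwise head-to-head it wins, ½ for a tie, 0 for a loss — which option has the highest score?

Carlos

Elena: beats Yuki; loses to Carlos, Ingrid, and Nadia → score 1.
Carlos: beats Elena, Yuki, Ingrid, and Nadia → score 4.
Yuki: loses to Elena, Carlos, Ingrid, and Nadia → score 0.
Ingrid: beats Elena and Yuki; loses to Carlos and Nadia → score 2.
Nadia: beats Elena, Yuki, and Ingrid; loses to Carlos → score 3.
Carlos has the best pairwise record.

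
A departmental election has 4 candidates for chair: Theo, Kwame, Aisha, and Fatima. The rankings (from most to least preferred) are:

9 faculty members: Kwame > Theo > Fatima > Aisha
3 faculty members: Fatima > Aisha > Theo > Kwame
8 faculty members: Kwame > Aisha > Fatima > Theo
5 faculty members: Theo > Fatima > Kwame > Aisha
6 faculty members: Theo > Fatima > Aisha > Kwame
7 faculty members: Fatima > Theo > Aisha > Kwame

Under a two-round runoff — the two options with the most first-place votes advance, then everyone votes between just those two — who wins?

Round 1 first-place votes: Theo 11, Kwame 17, Aisha 0, Fatima 10.
Kwame and Theo advance.
Runoff: Kwame is preferred to Theo by 17 voters; Theo by 21.
Theo wins the runoff.

Theo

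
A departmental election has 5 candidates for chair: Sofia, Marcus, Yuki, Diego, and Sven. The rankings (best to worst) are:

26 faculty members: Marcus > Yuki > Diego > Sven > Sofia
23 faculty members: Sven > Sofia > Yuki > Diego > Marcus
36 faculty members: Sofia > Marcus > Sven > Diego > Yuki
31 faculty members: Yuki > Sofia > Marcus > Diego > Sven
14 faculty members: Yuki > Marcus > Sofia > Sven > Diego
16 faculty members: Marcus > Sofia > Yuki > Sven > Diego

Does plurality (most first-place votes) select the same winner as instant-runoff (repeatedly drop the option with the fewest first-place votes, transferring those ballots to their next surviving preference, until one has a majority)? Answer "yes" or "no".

no

Plurality — first-place votes: Sofia 36, Marcus 42, Yuki 45, Diego 0, Sven 23. Winner: Yuki.
Instant-runoff — R1 Sofia 36, Marcus 42, Yuki 45, Diego 0, Sven 23 (Diego out); R2 Sofia 36, Marcus 42, Yuki 45, Sven 23 (Sven out); R3 Sofia 59, Marcus 42, Yuki 45 (Marcus out); R4 Sofia 75, Yuki 71 (Sofia winner). Winner: Sofia.
The two methods disagree.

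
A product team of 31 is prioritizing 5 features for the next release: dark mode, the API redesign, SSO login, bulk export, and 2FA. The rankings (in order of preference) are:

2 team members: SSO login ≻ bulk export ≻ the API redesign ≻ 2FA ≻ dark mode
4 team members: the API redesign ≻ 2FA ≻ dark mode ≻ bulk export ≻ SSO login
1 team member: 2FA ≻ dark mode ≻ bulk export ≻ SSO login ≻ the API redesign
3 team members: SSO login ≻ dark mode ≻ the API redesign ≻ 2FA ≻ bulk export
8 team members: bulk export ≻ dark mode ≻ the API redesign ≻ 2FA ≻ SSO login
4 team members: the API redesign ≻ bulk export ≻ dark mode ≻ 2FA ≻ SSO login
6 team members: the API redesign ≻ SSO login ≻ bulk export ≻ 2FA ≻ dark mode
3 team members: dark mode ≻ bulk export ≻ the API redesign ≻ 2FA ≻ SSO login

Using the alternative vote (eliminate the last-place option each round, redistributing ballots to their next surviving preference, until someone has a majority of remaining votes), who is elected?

the API redesign

Round 1: dark mode 3, the API redesign 14, SSO login 5, bulk export 8, 2FA 1. Eliminate 2FA.
Round 2: dark mode 4, the API redesign 14, SSO login 5, bulk export 8. Eliminate dark mode.
Round 3: the API redesign 14, SSO login 5, bulk export 12. Eliminate SSO login.
Round 4: the API redesign 17, bulk export 14. The API redesign has a majority.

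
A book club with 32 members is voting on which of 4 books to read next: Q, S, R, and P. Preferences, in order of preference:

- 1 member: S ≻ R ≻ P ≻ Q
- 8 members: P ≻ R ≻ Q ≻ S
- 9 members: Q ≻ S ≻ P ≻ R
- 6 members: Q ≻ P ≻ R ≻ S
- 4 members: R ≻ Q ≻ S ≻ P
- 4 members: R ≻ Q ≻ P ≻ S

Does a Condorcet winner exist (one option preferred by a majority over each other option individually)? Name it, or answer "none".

none

Checking pairwise contests:
R beats Q 17–15.
Q beats S 31–1.
P beats R 23–9.
Q beats P 23–9.
Every option loses at least one head-to-head, so there is no Condorcet winner.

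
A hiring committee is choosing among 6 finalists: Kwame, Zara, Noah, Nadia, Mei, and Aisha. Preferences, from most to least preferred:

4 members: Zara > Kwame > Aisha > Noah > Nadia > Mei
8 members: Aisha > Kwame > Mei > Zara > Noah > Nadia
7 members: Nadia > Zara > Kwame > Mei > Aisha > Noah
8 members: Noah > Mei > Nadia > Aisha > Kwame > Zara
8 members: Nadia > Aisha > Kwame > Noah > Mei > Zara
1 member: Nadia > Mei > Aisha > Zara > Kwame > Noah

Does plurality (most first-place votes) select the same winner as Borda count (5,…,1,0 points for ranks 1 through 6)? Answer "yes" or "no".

Plurality — first-place votes: Kwame 0, Zara 4, Noah 8, Nadia 16, Mei 0, Aisha 8. Winner: Nadia.
Borda — scores: Kwame 102, Zara 66, Noah 72, Nadia 108, Mei 82, Aisha 110. Winner: Aisha.
The two methods disagree.

no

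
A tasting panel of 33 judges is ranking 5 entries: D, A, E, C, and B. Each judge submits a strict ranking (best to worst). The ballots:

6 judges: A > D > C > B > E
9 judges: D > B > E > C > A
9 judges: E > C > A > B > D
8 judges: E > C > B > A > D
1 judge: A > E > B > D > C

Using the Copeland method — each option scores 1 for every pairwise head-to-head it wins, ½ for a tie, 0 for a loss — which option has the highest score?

E

D: loses to A, E, C, and B → score 0.
A: beats D; loses to E, C, and B → score 1.
E: beats D, A, C, and B → score 4.
C: beats D, A, and B; loses to E → score 3.
B: beats D and A; loses to E and C → score 2.
E has the best pairwise record.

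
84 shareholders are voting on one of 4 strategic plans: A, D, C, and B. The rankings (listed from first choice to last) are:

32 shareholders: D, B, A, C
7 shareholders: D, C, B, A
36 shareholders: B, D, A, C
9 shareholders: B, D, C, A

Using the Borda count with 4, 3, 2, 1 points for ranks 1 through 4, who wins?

D

A: 32·2 + 7·1 + 36·2 + 9·1 = 152
D: 32·4 + 7·4 + 36·3 + 9·3 = 291
C: 32·1 + 7·3 + 36·1 + 9·2 = 107
B: 32·3 + 7·2 + 36·4 + 9·4 = 290
D has the highest Borda score (291).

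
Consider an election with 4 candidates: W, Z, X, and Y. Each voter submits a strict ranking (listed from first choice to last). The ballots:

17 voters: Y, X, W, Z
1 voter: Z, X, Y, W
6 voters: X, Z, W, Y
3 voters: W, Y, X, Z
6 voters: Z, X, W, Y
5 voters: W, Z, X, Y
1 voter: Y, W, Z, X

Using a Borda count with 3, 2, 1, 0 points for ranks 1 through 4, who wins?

W: 17·1 + 1·0 + 6·1 + 3·3 + 6·1 + 5·3 + 1·2 = 55
Z: 17·0 + 1·3 + 6·2 + 3·0 + 6·3 + 5·2 + 1·1 = 44
X: 17·2 + 1·2 + 6·3 + 3·1 + 6·2 + 5·1 + 1·0 = 74
Y: 17·3 + 1·1 + 6·0 + 3·2 + 6·0 + 5·0 + 1·3 = 61
X has the highest Borda score (74).

X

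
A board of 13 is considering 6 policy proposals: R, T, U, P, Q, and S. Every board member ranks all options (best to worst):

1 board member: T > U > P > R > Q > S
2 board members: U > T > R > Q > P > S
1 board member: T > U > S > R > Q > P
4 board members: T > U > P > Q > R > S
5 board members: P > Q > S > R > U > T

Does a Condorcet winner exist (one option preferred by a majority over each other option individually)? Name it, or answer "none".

U vs R: 8–5 for U.
U vs T: 7–6 for U.
U vs P: 8–5 for U.
U vs Q: 8–5 for U.
U vs S: 8–5 for U.
U beats every other option head-to-head.

U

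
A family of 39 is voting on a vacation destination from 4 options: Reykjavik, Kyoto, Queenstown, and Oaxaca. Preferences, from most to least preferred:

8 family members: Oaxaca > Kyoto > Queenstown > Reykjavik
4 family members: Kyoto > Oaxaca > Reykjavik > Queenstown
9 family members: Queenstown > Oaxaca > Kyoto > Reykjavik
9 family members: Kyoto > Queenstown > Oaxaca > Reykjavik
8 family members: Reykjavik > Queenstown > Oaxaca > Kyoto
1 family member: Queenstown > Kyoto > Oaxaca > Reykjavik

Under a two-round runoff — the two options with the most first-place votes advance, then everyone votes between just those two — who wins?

Round 1 first-place votes: Reykjavik 8, Kyoto 13, Queenstown 10, Oaxaca 8.
Kyoto and Queenstown advance.
Runoff: Kyoto is preferred to Queenstown by 21 voters; Queenstown by 18.
Kyoto wins the runoff.

Kyoto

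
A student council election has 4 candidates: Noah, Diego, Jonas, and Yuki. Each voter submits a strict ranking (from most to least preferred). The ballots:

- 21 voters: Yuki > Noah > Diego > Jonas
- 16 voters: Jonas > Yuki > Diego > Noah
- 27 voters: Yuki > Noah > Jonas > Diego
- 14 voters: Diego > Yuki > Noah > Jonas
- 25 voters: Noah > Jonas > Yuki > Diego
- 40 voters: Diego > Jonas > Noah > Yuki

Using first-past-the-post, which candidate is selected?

First-place votes: Noah 25, Diego 54, Jonas 16, Yuki 48.
Diego has the most first-place votes.

Diego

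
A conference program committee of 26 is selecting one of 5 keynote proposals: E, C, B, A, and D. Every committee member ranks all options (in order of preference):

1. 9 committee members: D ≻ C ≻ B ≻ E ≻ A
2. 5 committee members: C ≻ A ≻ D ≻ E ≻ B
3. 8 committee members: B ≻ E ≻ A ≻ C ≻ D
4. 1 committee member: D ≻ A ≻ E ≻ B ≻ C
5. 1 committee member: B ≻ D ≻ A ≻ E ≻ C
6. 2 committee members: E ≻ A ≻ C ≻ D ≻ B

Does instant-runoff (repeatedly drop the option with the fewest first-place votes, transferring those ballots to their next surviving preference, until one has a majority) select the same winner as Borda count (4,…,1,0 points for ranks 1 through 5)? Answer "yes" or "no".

no

Instant-runoff — R1 E 2, C 5, B 9, A 0, D 10 (A out); R2 E 2, C 5, B 9, D 10 (E out); R3 C 7, B 9, D 10 (C out); R4 B 9, D 17 (D winner). Winner: D.
Borda — scores: E 49, C 59, B 55, A 42, D 55. Winner: C.
The two methods disagree.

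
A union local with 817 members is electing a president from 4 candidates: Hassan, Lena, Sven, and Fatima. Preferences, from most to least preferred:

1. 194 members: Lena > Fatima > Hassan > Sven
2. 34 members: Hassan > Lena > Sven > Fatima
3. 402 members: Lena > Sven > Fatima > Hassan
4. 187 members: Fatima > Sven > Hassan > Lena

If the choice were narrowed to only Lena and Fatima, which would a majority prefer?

Lena

Voters preferring Lena to Fatima: 630; preferring Fatima to Lena: 187.
Lena wins the head-to-head.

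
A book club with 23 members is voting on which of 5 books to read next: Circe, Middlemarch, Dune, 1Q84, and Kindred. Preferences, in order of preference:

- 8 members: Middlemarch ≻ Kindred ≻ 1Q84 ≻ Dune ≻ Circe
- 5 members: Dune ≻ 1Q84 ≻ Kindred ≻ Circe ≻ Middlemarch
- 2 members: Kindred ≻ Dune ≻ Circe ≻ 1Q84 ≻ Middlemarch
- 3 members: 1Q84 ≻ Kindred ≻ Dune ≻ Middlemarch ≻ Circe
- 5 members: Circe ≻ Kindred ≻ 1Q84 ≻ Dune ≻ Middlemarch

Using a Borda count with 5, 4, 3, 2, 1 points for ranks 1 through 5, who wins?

Kindred

Circe: 8·1 + 5·2 + 2·3 + 3·1 + 5·5 = 52
Middlemarch: 8·5 + 5·1 + 2·1 + 3·2 + 5·1 = 58
Dune: 8·2 + 5·5 + 2·4 + 3·3 + 5·2 = 68
1Q84: 8·3 + 5·4 + 2·2 + 3·5 + 5·3 = 78
Kindred: 8·4 + 5·3 + 2·5 + 3·4 + 5·4 = 89
Kindred has the highest Borda score (89).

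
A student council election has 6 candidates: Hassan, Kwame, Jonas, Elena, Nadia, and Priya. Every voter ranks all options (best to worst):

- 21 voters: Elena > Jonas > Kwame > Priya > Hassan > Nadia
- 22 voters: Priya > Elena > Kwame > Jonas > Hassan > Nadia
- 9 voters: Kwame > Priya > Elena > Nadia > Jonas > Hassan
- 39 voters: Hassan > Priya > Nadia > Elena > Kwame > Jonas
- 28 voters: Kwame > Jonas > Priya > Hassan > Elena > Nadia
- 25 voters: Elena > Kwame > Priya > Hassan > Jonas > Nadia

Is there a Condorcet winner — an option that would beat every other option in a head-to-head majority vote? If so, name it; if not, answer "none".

none

Checking pairwise contests:
Kwame beats Hassan 105–39.
Elena beats Kwame 107–37.
Kwame beats Jonas 123–21.
Priya beats Elena 98–46.
Hassan beats Nadia 135–9.
Kwame beats Priya 83–61.
Every option loses at least one head-to-head, so there is no Condorcet winner.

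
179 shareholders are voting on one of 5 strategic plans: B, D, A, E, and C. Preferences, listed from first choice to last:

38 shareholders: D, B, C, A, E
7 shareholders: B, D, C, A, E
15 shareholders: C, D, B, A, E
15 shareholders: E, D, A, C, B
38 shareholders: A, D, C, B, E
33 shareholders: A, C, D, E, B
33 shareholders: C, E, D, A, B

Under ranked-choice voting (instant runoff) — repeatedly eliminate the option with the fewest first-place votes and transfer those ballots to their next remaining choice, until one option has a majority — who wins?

Round 1: B 7, D 38, A 71, E 15, C 48. Eliminate B.
Round 2: D 45, A 71, E 15, C 48. Eliminate E.
Round 3: D 60, A 71, C 48. Eliminate C.
Round 4: D 108, A 71. D has a majority.

D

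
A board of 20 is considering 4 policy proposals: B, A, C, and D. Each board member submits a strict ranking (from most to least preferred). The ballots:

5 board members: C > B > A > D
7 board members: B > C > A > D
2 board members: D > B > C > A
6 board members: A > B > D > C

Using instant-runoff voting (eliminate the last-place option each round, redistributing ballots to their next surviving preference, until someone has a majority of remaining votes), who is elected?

B

Round 1: B 7, A 6, C 5, D 2. Eliminate D.
Round 2: B 9, A 6, C 5. Eliminate C.
Round 3: B 14, A 6. B has a majority.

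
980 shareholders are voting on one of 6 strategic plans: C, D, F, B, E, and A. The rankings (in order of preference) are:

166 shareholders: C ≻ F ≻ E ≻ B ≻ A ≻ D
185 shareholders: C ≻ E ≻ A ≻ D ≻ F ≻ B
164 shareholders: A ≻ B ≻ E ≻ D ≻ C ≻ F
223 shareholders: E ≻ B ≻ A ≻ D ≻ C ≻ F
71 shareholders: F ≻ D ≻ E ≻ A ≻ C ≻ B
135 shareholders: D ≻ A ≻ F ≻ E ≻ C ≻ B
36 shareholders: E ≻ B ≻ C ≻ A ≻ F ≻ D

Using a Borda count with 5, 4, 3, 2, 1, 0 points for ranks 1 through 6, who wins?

C: 166·5 + 185·5 + 164·1 + 223·1 + 71·1 + 135·1 + 36·3 = 2456
D: 166·0 + 185·2 + 164·2 + 223·2 + 71·4 + 135·5 + 36·0 = 2103
F: 166·4 + 185·1 + 164·0 + 223·0 + 71·5 + 135·3 + 36·1 = 1645
B: 166·2 + 185·0 + 164·4 + 223·4 + 71·0 + 135·0 + 36·4 = 2024
E: 166·3 + 185·4 + 164·3 + 223·5 + 71·3 + 135·2 + 36·5 = 3508
A: 166·1 + 185·3 + 164·5 + 223·3 + 71·2 + 135·4 + 36·2 = 2964
E has the highest Borda score (3508).

E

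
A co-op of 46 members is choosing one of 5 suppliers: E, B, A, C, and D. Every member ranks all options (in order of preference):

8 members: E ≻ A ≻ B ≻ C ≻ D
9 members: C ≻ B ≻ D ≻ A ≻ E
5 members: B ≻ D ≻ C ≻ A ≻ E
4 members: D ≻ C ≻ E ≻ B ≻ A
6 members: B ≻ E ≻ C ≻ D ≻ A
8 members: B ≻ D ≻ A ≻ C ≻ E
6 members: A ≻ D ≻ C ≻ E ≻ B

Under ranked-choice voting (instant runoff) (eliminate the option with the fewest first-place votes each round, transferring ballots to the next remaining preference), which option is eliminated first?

Round 1: E 8, B 19, A 6, C 9, D 4. Eliminate D.

D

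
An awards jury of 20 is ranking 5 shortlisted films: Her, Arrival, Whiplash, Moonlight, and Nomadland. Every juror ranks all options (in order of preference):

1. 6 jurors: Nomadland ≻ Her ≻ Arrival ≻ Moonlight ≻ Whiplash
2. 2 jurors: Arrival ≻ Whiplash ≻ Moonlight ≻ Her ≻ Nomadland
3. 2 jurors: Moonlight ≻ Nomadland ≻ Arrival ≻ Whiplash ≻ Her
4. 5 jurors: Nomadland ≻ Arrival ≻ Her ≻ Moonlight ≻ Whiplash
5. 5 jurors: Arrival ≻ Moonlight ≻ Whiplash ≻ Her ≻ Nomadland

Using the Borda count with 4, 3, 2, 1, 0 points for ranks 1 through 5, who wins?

Arrival

Her: 6·3 + 2·1 + 2·0 + 5·2 + 5·1 = 35
Arrival: 6·2 + 2·4 + 2·2 + 5·3 + 5·4 = 59
Whiplash: 6·0 + 2·3 + 2·1 + 5·0 + 5·2 = 18
Moonlight: 6·1 + 2·2 + 2·4 + 5·1 + 5·3 = 38
Nomadland: 6·4 + 2·0 + 2·3 + 5·4 + 5·0 = 50
Arrival has the highest Borda score (59).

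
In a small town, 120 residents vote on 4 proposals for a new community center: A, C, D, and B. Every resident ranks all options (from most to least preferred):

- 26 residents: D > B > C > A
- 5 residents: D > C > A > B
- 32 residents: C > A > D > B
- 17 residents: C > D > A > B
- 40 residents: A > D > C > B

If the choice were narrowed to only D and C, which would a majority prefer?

Voters preferring D to C: 71; preferring C to D: 49.
D wins the head-to-head.

D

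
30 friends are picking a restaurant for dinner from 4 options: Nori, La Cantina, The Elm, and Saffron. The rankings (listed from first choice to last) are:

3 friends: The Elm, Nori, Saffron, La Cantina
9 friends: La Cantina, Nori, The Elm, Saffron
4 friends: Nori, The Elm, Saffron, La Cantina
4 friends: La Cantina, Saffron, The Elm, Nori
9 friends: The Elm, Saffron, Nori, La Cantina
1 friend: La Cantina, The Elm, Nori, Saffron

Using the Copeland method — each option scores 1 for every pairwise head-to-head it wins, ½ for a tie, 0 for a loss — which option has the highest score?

The Elm

Nori: beats La Cantina and Saffron; loses to The Elm → score 2.
La Cantina: loses to Nori, The Elm, and Saffron → score 0.
The Elm: beats Nori, La Cantina, and Saffron → score 3.
Saffron: beats La Cantina; loses to Nori and The Elm → score 1.
The Elm has the best pairwise record.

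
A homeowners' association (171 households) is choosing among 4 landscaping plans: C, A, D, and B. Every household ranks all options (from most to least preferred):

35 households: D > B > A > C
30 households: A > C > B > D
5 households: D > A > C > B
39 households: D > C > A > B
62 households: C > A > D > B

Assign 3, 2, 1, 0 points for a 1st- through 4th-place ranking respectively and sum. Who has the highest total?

C

C: 35·0 + 30·2 + 5·1 + 39·2 + 62·3 = 329
A: 35·1 + 30·3 + 5·2 + 39·1 + 62·2 = 298
D: 35·3 + 30·0 + 5·3 + 39·3 + 62·1 = 299
B: 35·2 + 30·1 + 5·0 + 39·0 + 62·0 = 100
C has the highest Borda score (329).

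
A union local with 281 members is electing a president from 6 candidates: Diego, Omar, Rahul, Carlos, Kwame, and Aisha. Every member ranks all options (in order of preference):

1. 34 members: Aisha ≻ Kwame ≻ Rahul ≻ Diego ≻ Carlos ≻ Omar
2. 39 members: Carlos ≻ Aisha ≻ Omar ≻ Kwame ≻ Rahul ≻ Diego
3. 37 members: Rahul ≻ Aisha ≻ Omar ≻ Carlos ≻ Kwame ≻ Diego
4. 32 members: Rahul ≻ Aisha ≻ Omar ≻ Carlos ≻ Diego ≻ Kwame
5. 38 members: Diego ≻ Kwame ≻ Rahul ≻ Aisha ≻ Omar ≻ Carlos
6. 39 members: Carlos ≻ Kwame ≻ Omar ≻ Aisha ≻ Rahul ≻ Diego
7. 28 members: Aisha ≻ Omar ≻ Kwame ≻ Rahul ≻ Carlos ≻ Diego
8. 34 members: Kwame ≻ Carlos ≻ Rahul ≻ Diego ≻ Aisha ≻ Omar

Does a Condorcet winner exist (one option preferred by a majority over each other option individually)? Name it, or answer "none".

Checking pairwise contests:
Omar beats Diego 175–106.
Rahul beats Omar 175–106.
Kwame beats Rahul 212–69.
Rahul beats Carlos 169–112.
Carlos beats Kwame 147–134.
Rahul beats Aisha 141–140.
Every option loses at least one head-to-head, so there is no Condorcet winner.

none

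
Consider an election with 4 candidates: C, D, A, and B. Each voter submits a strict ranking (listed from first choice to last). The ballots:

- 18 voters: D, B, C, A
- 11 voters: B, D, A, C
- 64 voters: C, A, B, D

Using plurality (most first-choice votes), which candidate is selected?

First-place votes: C 64, D 18, A 0, B 11.
C has the most first-place votes.

C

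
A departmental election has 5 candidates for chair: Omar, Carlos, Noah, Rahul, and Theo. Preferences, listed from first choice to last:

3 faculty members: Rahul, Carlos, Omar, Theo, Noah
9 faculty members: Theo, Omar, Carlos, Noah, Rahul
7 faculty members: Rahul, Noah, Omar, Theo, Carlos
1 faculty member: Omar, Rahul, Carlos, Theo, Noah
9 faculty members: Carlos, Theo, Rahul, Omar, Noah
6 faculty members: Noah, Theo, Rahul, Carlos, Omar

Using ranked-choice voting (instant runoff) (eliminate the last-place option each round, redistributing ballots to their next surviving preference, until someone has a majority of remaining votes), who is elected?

Theo

Round 1: Omar 1, Carlos 9, Noah 6, Rahul 10, Theo 9. Eliminate Omar.
Round 2: Carlos 9, Noah 6, Rahul 11, Theo 9. Eliminate Noah.
Round 3: Carlos 9, Rahul 11, Theo 15. Eliminate Carlos.
Round 4: Rahul 11, Theo 24. Theo has a majority.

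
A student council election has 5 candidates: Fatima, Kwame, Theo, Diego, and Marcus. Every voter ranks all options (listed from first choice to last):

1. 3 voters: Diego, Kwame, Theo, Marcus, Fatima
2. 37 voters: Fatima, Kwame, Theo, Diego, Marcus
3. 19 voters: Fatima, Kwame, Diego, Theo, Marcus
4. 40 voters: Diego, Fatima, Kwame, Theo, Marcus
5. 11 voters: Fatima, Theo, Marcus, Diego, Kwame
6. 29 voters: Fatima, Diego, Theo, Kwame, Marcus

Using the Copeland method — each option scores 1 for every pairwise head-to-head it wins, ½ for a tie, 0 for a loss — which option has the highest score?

Fatima: beats Kwame, Theo, Diego, and Marcus → score 4.
Kwame: beats Theo and Marcus; loses to Fatima and Diego → score 2.
Theo: beats Marcus; loses to Fatima, Kwame, and Diego → score 1.
Diego: beats Kwame, Theo, and Marcus; loses to Fatima → score 3.
Marcus: loses to Fatima, Kwame, Theo, and Diego → score 0.
Fatima has the best pairwise record.

Fatima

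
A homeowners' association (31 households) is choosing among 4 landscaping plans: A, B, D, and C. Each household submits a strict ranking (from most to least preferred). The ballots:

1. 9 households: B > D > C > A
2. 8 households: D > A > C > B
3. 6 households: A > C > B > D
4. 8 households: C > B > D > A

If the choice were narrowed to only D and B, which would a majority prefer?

Voters preferring D to B: 8; preferring B to D: 23.
B wins the head-to-head.

B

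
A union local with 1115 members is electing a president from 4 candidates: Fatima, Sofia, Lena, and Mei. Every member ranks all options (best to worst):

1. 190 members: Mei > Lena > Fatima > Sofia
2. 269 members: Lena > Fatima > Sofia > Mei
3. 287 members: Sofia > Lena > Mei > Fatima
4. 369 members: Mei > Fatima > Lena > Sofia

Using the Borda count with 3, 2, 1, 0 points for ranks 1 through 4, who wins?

Lena

Fatima: 190·1 + 269·2 + 287·0 + 369·2 = 1466
Sofia: 190·0 + 269·1 + 287·3 + 369·0 = 1130
Lena: 190·2 + 269·3 + 287·2 + 369·1 = 2130
Mei: 190·3 + 269·0 + 287·1 + 369·3 = 1964
Lena has the highest Borda score (2130).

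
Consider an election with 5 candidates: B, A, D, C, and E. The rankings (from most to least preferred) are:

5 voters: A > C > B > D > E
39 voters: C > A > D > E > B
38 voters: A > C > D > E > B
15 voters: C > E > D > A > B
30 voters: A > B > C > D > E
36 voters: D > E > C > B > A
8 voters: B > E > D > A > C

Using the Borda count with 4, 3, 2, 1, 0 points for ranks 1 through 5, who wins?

B: 5·2 + 39·0 + 38·0 + 15·0 + 30·3 + 36·1 + 8·4 = 168
A: 5·4 + 39·3 + 38·4 + 15·1 + 30·4 + 36·0 + 8·1 = 432
D: 5·1 + 39·2 + 38·2 + 15·2 + 30·1 + 36·4 + 8·2 = 379
C: 5·3 + 39·4 + 38·3 + 15·4 + 30·2 + 36·2 + 8·0 = 477
E: 5·0 + 39·1 + 38·1 + 15·3 + 30·0 + 36·3 + 8·3 = 254
C has the highest Borda score (477).

C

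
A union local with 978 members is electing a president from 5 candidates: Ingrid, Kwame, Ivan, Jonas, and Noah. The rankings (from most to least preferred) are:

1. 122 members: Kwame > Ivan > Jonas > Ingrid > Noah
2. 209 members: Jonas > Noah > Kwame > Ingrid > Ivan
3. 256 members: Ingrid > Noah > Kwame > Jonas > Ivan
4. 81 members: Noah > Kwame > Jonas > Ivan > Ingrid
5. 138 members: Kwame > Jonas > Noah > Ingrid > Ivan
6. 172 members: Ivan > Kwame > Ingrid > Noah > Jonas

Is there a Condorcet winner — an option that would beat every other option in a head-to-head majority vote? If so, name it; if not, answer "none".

none

Checking pairwise contests:
Kwame beats Ingrid 722–256.
Noah beats Kwame 546–432.
Ingrid beats Ivan 603–375.
Kwame beats Jonas 769–209.
Ingrid beats Noah 550–428.
Every option loses at least one head-to-head, so there is no Condorcet winner.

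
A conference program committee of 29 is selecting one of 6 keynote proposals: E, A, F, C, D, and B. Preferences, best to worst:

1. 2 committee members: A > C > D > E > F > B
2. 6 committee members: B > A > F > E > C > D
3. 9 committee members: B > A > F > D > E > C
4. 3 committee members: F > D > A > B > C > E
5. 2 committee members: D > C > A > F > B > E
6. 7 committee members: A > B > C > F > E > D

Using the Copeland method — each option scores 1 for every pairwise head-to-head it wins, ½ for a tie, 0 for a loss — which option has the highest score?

E: beats C; loses to A, F, D, and B → score 1.
A: beats E, F, C, and D; loses to B → score 4.
F: beats E, C, and D; loses to A and B → score 3.
C: beats D; loses to E, A, F, and B → score 1.
D: beats E; loses to A, F, C, and B → score 1.
B: beats E, A, F, C, and D → score 5.
B has the best pairwise record.

B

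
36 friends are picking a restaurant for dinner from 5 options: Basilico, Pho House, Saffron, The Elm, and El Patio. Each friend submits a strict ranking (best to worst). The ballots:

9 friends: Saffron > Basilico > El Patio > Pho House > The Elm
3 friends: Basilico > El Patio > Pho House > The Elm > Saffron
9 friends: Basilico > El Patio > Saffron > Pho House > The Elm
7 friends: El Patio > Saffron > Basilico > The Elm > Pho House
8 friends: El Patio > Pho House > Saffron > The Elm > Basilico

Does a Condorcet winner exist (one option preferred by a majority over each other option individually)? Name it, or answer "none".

none

Checking pairwise contests:
Saffron beats Basilico 24–12.
Basilico beats Pho House 28–8.
El Patio beats Saffron 27–9.
Basilico beats The Elm 28–8.
Basilico beats El Patio 21–15.
Every option loses at least one head-to-head, so there is no Condorcet winner.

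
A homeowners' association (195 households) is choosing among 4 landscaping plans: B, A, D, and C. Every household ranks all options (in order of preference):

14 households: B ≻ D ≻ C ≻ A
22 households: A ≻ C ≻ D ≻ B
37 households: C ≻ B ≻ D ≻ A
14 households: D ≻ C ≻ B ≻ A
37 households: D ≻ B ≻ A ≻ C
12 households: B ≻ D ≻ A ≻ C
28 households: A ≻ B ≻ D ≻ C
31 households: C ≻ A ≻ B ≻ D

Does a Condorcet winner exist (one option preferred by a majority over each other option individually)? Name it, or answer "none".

Checking pairwise contests:
C beats B 104–91.
B beats A 114–81.
B beats D 122–73.
A beats C 99–96.
Every option loses at least one head-to-head, so there is no Condorcet winner.

none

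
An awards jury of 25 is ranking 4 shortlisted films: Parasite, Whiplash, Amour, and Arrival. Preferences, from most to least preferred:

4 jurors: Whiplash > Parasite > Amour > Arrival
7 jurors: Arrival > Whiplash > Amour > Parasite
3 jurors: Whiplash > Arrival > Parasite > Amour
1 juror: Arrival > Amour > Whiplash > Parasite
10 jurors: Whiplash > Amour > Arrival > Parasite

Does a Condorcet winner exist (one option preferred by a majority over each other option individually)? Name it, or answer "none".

Whiplash vs Parasite: 25–0 for Whiplash.
Whiplash vs Amour: 24–1 for Whiplash.
Whiplash vs Arrival: 17–8 for Whiplash.
Whiplash beats every other option head-to-head.

Whiplash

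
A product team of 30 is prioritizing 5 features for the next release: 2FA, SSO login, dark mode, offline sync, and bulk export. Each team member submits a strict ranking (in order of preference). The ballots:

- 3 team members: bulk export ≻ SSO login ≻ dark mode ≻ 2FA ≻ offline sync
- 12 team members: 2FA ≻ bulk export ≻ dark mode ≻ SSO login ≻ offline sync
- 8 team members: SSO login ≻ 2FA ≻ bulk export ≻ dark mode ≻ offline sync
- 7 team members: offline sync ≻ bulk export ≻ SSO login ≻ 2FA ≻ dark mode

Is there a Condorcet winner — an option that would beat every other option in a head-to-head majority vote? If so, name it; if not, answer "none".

Checking pairwise contests:
SSO login beats 2FA 18–12.
bulk export beats SSO login 22–8.
2FA beats dark mode 27–3.
2FA beats offline sync 23–7.
2FA beats bulk export 20–10.
Every option loses at least one head-to-head, so there is no Condorcet winner.

none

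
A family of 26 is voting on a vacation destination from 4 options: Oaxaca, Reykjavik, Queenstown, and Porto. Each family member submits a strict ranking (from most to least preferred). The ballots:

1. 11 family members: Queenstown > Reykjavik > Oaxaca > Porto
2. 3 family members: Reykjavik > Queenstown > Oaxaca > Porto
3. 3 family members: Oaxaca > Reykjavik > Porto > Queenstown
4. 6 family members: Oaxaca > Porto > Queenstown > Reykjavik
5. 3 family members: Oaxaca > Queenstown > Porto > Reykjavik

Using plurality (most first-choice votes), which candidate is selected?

Oaxaca

First-place votes: Oaxaca 12, Reykjavik 3, Queenstown 11, Porto 0.
Oaxaca has the most first-place votes.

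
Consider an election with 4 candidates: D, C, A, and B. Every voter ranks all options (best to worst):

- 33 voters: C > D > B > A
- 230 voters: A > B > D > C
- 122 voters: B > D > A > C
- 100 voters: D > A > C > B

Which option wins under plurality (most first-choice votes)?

A

First-place votes: D 100, C 33, A 230, B 122.
A has the most first-place votes.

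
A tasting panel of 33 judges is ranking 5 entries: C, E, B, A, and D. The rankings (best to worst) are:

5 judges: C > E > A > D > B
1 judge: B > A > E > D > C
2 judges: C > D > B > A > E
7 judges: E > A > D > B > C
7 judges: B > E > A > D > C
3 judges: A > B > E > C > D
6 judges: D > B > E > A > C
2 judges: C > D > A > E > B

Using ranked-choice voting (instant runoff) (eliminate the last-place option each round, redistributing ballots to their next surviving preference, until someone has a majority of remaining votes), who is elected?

Round 1: C 9, E 7, B 8, A 3, D 6. Eliminate A.
Round 2: C 9, E 7, B 11, D 6. Eliminate D.
Round 3: C 9, E 7, B 17. B has a majority.

B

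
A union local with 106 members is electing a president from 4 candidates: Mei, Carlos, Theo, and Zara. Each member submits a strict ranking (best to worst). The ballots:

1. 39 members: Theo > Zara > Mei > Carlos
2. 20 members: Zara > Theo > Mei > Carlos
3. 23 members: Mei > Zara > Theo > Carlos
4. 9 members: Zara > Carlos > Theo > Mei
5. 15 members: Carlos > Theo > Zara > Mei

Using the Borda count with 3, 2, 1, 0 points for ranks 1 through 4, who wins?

Mei: 39·1 + 20·1 + 23·3 + 9·0 + 15·0 = 128
Carlos: 39·0 + 20·0 + 23·0 + 9·2 + 15·3 = 63
Theo: 39·3 + 20·2 + 23·1 + 9·1 + 15·2 = 219
Zara: 39·2 + 20·3 + 23·2 + 9·3 + 15·1 = 226
Zara has the highest Borda score (226).

Zara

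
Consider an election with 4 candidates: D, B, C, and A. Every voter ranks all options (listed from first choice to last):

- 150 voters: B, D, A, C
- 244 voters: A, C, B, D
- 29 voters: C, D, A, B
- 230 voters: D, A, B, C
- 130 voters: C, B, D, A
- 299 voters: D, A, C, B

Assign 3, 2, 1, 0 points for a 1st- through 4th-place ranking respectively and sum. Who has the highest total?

D: 150·2 + 244·0 + 29·2 + 230·3 + 130·1 + 299·3 = 2075
B: 150·3 + 244·1 + 29·0 + 230·1 + 130·2 + 299·0 = 1184
C: 150·0 + 244·2 + 29·3 + 230·0 + 130·3 + 299·1 = 1264
A: 150·1 + 244·3 + 29·1 + 230·2 + 130·0 + 299·2 = 1969
D has the highest Borda score (2075).

D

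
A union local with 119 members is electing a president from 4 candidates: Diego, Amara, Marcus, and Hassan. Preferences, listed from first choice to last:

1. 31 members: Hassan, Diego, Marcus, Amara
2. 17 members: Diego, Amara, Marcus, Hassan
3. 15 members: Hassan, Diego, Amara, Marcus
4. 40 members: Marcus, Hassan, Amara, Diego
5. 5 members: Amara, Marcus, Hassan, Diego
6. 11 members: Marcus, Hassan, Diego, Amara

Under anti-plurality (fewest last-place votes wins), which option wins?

Marcus

Last-place votes: Diego 45, Amara 42, Marcus 15, Hassan 17.
Marcus is ranked last by the fewest voters, so Marcus wins.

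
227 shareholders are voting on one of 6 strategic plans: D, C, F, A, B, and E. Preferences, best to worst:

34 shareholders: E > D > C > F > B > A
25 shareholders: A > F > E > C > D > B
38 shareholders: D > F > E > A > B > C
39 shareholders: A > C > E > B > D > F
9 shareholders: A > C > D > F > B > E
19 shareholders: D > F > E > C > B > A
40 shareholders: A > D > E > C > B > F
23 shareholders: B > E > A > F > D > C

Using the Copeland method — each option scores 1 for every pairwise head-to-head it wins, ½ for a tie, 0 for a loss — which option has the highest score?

E

D: beats C, F, and B; loses to A and E → score 3.
C: beats F and B; loses to D, A, and E → score 2.
F: beats B; loses to D, C, A, and E → score 1.
A: beats D, C, F, and B; loses to E → score 4.
B: loses to D, C, F, A, and E → score 0.
E: beats D, C, F, A, and B → score 5.
E has the best pairwise record.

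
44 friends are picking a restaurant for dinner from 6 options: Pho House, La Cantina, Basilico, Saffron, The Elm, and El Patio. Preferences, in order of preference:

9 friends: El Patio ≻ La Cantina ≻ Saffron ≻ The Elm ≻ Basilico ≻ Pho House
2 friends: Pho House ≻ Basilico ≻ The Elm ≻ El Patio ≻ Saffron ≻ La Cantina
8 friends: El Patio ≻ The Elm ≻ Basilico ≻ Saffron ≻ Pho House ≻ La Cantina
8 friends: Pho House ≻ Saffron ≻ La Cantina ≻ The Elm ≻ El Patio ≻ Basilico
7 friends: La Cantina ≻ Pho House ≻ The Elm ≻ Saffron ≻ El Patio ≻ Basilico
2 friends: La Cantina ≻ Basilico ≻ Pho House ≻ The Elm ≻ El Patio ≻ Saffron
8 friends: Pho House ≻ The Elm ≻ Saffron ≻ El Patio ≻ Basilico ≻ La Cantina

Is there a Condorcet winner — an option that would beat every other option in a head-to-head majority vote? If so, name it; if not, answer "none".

Pho House vs La Cantina: 26–18 for Pho House.
Pho House vs Basilico: 25–19 for Pho House.
Pho House vs Saffron: 27–17 for Pho House.
Pho House vs The Elm: 27–17 for Pho House.
Pho House vs El Patio: 27–17 for Pho House.
Pho House beats every other option head-to-head.

Pho House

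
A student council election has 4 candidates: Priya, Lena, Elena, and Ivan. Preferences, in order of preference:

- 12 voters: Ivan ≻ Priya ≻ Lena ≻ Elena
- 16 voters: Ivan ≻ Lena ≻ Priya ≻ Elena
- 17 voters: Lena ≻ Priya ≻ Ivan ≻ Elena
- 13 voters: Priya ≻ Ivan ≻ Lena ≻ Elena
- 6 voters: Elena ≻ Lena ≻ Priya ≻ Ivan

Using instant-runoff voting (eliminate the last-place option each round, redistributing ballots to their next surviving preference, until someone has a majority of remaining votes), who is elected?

Round 1: Priya 13, Lena 17, Elena 6, Ivan 28. Eliminate Elena.
Round 2: Priya 13, Lena 23, Ivan 28. Eliminate Priya.
Round 3: Lena 23, Ivan 41. Ivan has a majority.

Ivan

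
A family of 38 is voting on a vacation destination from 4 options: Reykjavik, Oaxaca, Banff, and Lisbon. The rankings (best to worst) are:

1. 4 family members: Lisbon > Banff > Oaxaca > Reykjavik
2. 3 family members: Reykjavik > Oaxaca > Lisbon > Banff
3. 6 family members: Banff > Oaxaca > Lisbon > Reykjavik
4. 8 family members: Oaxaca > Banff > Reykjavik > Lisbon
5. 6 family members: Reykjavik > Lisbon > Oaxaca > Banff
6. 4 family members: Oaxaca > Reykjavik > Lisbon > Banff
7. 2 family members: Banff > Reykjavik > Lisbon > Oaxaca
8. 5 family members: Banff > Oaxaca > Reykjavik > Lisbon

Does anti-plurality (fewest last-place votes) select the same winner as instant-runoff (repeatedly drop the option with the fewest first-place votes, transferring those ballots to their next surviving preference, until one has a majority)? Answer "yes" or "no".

Anti-plurality — last-place votes: Reykjavik 10, Oaxaca 2, Banff 13, Lisbon 13. Winner: Oaxaca.
Instant-runoff — R1 Reykjavik 9, Oaxaca 12, Banff 13, Lisbon 4 (Lisbon out); R2 Reykjavik 9, Oaxaca 12, Banff 17 (Reykjavik out); R3 Oaxaca 21, Banff 17 (Oaxaca winner). Winner: Oaxaca.
The two methods agree.

yes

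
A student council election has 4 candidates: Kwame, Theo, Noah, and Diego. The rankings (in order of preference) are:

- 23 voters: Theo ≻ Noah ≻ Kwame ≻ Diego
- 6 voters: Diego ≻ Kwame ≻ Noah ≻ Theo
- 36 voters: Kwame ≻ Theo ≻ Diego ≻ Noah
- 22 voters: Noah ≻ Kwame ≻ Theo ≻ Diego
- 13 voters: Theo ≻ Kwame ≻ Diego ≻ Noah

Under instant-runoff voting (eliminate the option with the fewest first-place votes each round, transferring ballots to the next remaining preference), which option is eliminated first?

Round 1: Kwame 36, Theo 36, Noah 22, Diego 6. Eliminate Diego.

Diego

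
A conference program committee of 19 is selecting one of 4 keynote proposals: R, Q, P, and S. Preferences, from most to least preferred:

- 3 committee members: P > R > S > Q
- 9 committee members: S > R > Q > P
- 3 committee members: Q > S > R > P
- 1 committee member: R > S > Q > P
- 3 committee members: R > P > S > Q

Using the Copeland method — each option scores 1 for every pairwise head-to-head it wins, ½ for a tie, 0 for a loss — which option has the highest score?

R: beats Q and P; loses to S → score 2.
Q: beats P; loses to R and S → score 1.
P: loses to R, Q, and S → score 0.
S: beats R, Q, and P → score 3.
S has the best pairwise record.

S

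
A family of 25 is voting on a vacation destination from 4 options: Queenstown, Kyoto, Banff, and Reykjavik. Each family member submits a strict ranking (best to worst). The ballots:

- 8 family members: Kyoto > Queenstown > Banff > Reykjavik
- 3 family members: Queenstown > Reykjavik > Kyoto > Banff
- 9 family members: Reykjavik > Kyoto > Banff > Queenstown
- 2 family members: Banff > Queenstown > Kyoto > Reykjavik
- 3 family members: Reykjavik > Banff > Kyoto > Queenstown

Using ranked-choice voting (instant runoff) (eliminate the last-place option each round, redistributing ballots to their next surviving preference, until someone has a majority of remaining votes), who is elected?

Round 1: Queenstown 3, Kyoto 8, Banff 2, Reykjavik 12. Eliminate Banff.
Round 2: Queenstown 5, Kyoto 8, Reykjavik 12. Eliminate Queenstown.
Round 3: Kyoto 10, Reykjavik 15. Reykjavik has a majority.

Reykjavik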